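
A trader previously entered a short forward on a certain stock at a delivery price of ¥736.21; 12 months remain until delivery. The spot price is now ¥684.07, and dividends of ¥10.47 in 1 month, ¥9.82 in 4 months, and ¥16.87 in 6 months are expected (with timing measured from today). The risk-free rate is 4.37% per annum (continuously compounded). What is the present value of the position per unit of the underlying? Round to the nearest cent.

¥57.28

PV(remaining dividends) I = 10.47·e^(−0.0437·1/12) + 9.82·e^(−0.0437·4/12) + 16.87·e^(−0.0437·6/12) = 36.6153
Current forward F = (S − I)·e^(rT) = (684.07 − 36.6153)·e^(0.0437·12/12) = 647.4547 × 1.044669 = 676.3759
Value (long) = (F − K)·e^(−rT) = (676.3759 − 736.21) × 0.957241 = -57.2757
Short position value = −(long value) = ¥57.28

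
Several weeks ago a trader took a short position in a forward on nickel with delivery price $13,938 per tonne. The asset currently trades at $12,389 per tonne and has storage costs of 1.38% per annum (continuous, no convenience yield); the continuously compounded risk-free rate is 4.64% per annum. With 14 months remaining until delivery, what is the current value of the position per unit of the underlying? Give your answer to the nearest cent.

$613.47 per tonne

Current fair forward for the remaining 14 months: F = S·e^((r + u)·T), (r + u) = 0.0464 + 0.0138 = 0.0602
F = 12389 · e^(0.0602 × 14/12) = 12389 × 1.07275846 = 13290.4046
Value of long forward = (F − K)·e^(−rT) = (13290.4046 − 13938) · e^(−0.0464·14/12)
= -647.5954 × 0.94730579 = -613.47
Short position value = −(long value) = $613.47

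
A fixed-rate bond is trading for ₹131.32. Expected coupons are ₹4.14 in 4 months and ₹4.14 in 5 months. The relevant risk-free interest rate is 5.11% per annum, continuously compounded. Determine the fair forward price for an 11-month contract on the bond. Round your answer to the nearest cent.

₹129.11

PV(coupons) I = 4.14·e^(−0.0511·4/12) + 4.14·e^(−0.0511·5/12)
I = 4.0701 + 4.0528 = 8.1229
F = (S − I)·e^(rT) = (131.32 − 8.1229) · e^(0.0511·11/12)
= 123.1971 · e^0.046842 = 123.1971 × 1.047956 = ₹129.11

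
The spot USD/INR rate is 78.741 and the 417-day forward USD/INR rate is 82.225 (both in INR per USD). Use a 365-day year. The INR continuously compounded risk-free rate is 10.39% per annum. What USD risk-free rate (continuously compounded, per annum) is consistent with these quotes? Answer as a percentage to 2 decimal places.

F = S·e^((r_INR − r_USD)T) ⇒ r_USD = r_INR − ln(F/S)/T
ln(82.225/78.741) = 0.043295; /(417/365) = 0.037896
r_USD = 0.1039 − 0.037896 = 0.066004
r_USD = 6.60%

6.60%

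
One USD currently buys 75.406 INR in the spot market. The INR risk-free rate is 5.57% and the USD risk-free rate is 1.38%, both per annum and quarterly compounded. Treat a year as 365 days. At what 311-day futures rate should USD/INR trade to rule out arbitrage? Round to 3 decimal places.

By covered interest parity, F = S · (1+r_INR/4)^(4T) / (1+r_USD/4)^(4T)
= 75.406 × 1.048260 / 1.011807 = 75.406 × 1.036028
F = 78.123 INR per USD

78.123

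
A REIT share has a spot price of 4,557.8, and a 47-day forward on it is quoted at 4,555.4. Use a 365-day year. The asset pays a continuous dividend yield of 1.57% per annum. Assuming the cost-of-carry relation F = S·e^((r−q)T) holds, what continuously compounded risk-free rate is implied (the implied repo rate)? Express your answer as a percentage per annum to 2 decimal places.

1.16%

From F = S·e^((r−q)T): (r − q) = ln(F/S)/T
ln(4555.4/4557.8) = ln(0.999473) = -0.000527
(r − q) = -0.000527 / (47/365) = -0.004093
r = ln(F/S)/T + q = -0.004093 + 0.0157 = 0.011607
r = 1.16%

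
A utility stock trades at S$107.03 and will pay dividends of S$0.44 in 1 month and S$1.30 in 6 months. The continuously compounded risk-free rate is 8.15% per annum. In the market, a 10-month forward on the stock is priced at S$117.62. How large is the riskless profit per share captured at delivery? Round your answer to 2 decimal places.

PV(dividends) I = 0.44·e^(−0.0815·1/12) + 1.30·e^(−0.0815·6/12) = 1.6851
Fair forward F* = (S − I)·e^(rT) = (107.03 − 1.6851)·e^0.067917 = 105.3449 × 1.070276 = 112.7481
Market S$117.62 > fair 112.7481: forward overpriced → cash-and-carry (borrow at r, buy the stock and collect the dividends, short the forward).
Profit at T = |F_mkt − F*| = |117.62 − 112.7481| = S$4.87 per share

S$4.87 per share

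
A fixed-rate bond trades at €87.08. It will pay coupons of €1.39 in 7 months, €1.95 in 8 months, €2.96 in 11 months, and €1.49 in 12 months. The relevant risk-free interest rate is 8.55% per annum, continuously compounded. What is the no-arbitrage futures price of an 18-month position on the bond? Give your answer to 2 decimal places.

PV(coupons) I = 1.39·e^(−0.0855·7/12) + 1.95·e^(−0.0855·8/12) + 2.96·e^(−0.0855·11/12) + 1.49·e^(−0.0855·12/12)
I = 1.3224 + 1.8420 + 2.7369 + 1.3679 = 7.2692
F = (S − I)·e^(rT) = (87.08 − 7.2692) · e^(0.0855·18/12)
= 79.8108 · e^0.128250 = 79.8108 × 1.136837 = €90.73

€90.73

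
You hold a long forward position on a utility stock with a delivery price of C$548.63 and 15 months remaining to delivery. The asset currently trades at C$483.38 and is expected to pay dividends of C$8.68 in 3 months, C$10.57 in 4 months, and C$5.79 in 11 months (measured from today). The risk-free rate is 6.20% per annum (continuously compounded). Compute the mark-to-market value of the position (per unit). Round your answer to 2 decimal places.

-C$48.71

PV(remaining dividends) I = 8.68·e^(−0.0620·3/12) + 10.57·e^(−0.0620·4/12) + 5.79·e^(−0.0620·11/12) = 24.3704
Current forward F = (S − I)·e^(rT) = (483.38 − 24.3704)·e^(0.0620·15/12) = 459.0096 × 1.080582 = 495.9975
Value (long) = (F − K)·e^(−rT) = (495.9975 − 548.63) × 0.925427 = -48.7075
Value = -C$48.71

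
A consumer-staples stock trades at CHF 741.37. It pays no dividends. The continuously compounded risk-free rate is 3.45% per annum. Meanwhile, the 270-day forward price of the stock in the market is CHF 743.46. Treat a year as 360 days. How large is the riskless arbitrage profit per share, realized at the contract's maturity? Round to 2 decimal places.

CHF 17.34 per share

Fair forward: F* = S·e^(carry·T), with carry = r = 0.0345
F* = 741.37 · e^(0.0345 × 270/360) = 741.37 · e^0.025875 = 741.37 × 1.026213 = CHF 760.8035
Market CHF 743.46 < fair CHF 760.8035: forward underpriced → reverse cash-and-carry (short spot, go long the forward).
At maturity, profit = |F_mkt − F*| = |743.46 − 760.8035| = CHF 17.34 per share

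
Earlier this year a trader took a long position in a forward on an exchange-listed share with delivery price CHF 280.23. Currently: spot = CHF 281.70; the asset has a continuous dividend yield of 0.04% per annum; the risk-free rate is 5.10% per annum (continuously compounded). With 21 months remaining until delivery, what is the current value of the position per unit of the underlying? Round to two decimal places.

CHF 25.20

Current fair forward for the remaining 21 months: F = S·e^((r − q)·T), (r − q) = 0.0510 − 0.0004 = 0.0506
F = 281.70 · e^(0.0506 × 21/12) = 281.70 × 1.092589 = 307.7823
Value of long forward = (F − K)·e^(−rT) = (307.7823 − 280.23) · e^(−0.0510·21/12)
= 27.5523 × 0.914617 = 25.20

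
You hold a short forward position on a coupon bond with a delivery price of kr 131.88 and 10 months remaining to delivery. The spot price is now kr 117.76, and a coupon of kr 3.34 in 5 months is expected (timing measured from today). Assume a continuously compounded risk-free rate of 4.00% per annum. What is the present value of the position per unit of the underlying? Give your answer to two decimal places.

kr 13.08

PV(remaining coupons) I = 3.34·e^(−0.0400·5/12) = 3.2848
Current forward F = (S − I)·e^(rT) = (117.76 − 3.2848)·e^(0.0400·10/12) = 114.4752 × 1.033895 = 118.3553
Value (long) = (F − K)·e^(−rT) = (118.3553 − 131.88) × 0.967216 = -13.0813
Short position value = −(long value) = kr 13.08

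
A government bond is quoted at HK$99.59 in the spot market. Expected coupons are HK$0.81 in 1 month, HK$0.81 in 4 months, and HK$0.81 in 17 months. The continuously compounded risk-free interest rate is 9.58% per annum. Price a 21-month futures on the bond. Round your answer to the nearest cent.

PV(coupons) I = 0.81·e^(−0.0958·1/12) + 0.81·e^(−0.0958·4/12) + 0.81·e^(−0.0958·17/12)
I = 0.8036 + 0.7845 + 0.7072 = 2.2953
F = (S − I)·e^(rT) = (99.59 − 2.2953) · e^(0.0958·21/12)
= 97.2947 · e^0.167650 = 97.2947 × 1.182523 = HK$115.05

HK$115.05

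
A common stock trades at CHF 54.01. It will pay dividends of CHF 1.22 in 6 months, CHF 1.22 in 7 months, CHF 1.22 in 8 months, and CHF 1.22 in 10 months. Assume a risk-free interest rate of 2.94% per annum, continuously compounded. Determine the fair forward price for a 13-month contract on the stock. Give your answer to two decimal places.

CHF 50.81

PV(dividends) I = 1.22·e^(−0.0294·6/12) + 1.22·e^(−0.0294·7/12) + 1.22·e^(−0.0294·8/12) + 1.22·e^(−0.0294·10/12)
I = 1.2022 + 1.1993 + 1.1963 + 1.1905 = 4.7883
F = (S − I)·e^(rT) = (54.01 − 4.7883) · e^(0.0294·13/12)
= 49.2217 · e^0.031850 = 49.2217 × 1.032363 = CHF 50.81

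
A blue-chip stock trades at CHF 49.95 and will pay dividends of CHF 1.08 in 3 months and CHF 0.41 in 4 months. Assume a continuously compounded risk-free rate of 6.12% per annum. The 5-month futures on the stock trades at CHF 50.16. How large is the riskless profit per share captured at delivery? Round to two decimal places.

CHF 0.42 per share

PV(dividends) I = 1.08·e^(−0.0612·3/12) + 0.41·e^(−0.0612·4/12) = 1.4653
Fair futures F* = (S − I)·e^(rT) = (49.95 − 1.4653)·e^0.025500 = 48.4847 × 1.025828 = 49.7370
Market CHF 50.16 > fair 49.7370: forward overpriced → cash-and-carry (borrow at r, buy the stock and collect the dividends, short the forward).
Profit at T = |F_mkt − F*| = |50.16 − 49.7370| = CHF 0.42 per share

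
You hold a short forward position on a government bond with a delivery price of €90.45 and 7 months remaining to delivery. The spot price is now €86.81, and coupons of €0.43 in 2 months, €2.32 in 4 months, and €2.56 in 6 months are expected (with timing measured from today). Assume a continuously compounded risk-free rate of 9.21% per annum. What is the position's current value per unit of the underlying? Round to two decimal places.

PV(remaining coupons) I = 0.43·e^(−0.0921·2/12) + 2.32·e^(−0.0921·4/12) + 2.56·e^(−0.0921·6/12) = 5.1181
Current forward F = (S − I)·e^(rT) = (86.81 − 5.1181)·e^(0.0921·7/12) = 81.6919 × 1.055194 = 86.2008
Value (long) = (F − K)·e^(−rT) = (86.2008 − 90.45) × 0.947693 = -4.0269
Short position value = −(long value) = €4.03

€4.03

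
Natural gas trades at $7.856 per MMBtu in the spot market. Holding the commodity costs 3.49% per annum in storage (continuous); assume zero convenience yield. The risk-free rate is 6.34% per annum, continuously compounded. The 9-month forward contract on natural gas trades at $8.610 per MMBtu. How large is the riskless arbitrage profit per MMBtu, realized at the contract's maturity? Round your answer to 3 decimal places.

$0.153 per MMBtu

Fair forward: F* = S·e^(carry·T), with carry = (r + u) = 0.0634 + 0.0349 = 0.0983
F* = 7.856 · e^(0.0983 × 9/12) = 7.856 · e^0.073725 = 7.856 × 1.076511 = $8.4571
Market $8.610 > fair $8.4571: forward overpriced → cash-and-carry (buy spot, short the forward).
At maturity, profit = |F_mkt − F*| = |8.610 − 8.4571| = $0.153 per MMBtu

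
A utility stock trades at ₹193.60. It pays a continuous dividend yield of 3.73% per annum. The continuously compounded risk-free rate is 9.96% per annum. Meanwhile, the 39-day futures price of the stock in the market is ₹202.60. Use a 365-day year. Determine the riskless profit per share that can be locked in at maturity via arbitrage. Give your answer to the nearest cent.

Fair futures: F* = S·e^(carry·T), with carry = (r − q) = 0.0996 − 0.0373 = 0.0623
F* = 193.60 · e^(0.0623 × 39/365) = 193.60 · e^0.006657 = 193.60 × 1.006679 = ₹194.8931
Market ₹202.60 > fair ₹194.8931: forward overpriced → cash-and-carry (buy spot, short the forward).
At maturity, profit = |F_mkt − F*| = |202.60 − 194.8931| = ₹7.71 per share

₹7.71 per share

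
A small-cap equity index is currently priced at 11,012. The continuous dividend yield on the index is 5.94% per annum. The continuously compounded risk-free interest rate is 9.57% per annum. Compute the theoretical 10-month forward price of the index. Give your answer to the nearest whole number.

F = S·e^((r − q)T) = 11012 · e^((0.0957 − 0.0594) × 10/12)
= 11012 · e^0.030250 = 11012 × 1.030712
F = 11,350

11,350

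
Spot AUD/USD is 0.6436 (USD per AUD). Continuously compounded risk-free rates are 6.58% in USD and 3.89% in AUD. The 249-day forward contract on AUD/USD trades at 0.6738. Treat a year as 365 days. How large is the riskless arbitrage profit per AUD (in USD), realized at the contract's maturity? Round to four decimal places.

Fair forward: F* = S·e^(carry·T), with carry = (r_USD − r_AUD) = 0.0658 − 0.0389 = 0.0269
F* = 0.6436 · e^(0.0269 × 249/365) = 0.6436 · e^0.018351 = 0.6436 × 1.018520 = 0.6555
Market 0.6738 > fair 0.6555: forward overpriced → cash-and-carry (buy spot, short the forward).
At maturity, profit = |F_mkt − F*| = |0.6738 − 0.6555| = 0.0183 per AUD (in USD)

0.0183 per AUD (in USD)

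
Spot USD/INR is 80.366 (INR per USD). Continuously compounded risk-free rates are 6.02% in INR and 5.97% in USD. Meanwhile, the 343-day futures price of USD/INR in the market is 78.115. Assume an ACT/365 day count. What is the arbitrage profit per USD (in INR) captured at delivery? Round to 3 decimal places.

Fair futures: F* = S·e^(carry·T), with carry = (r_INR − r_USD) = 0.0602 − 0.0597 = 0.0005
F* = 80.366 · e^(0.0005 × 343/365) = 80.366 · e^0.000470 = 80.366 × 1.000470 = 80.4038
Market 78.115 < fair 80.4038: forward underpriced → reverse cash-and-carry (short spot, go long the forward).
At maturity, profit = |F_mkt − F*| = |78.115 − 80.4038| = 2.289 per USD (in INR)

2.289 per USD (in INR)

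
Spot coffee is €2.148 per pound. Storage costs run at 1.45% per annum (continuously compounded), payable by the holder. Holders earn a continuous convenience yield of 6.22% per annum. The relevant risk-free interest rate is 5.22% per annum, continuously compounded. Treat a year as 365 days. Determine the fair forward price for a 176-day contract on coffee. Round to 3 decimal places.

€2.153 per pound

Net carry = r + u − y = 0.0522 + 0.0145 − 0.0622 = 0.0045
F = S·e^((r+u−y)T) = 2.148 · e^(0.0045 × 176/365) = 2.148 · e^0.002170
= 2.148 × 1.002172 = €2.153 per pound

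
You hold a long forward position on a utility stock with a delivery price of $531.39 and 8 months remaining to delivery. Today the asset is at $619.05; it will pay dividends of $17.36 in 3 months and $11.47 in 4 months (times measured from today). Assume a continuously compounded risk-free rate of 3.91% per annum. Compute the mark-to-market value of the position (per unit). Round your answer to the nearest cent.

$72.82

PV(remaining dividends) I = 17.36·e^(−0.0391·3/12) + 11.47·e^(−0.0391·4/12) = 28.5126
Current forward F = (S − I)·e^(rT) = (619.05 − 28.5126)·e^(0.0391·8/12) = 590.5374 × 1.026409 = 606.1329
Value (long) = (F − K)·e^(−rT) = (606.1329 − 531.39) × 0.974270 = 72.8198
Value = $72.82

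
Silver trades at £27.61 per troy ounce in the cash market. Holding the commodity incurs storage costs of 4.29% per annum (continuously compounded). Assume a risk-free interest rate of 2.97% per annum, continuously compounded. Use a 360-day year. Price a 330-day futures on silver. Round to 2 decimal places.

Net carry = r + u − y = 0.0297 + 0.0429 − 0.0000 = 0.0726
F = S·e^((r+u−y)T) = 27.61 · e^(0.0726 × 330/360) = 27.61 · e^0.066550
= 27.61 × 1.068814 = £29.51 per troy ounce

£29.51 per troy ounce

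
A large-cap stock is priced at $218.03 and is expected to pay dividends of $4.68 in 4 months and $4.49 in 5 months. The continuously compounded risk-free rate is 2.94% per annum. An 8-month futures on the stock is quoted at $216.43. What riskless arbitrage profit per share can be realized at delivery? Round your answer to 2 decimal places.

$3.33 per share

PV(dividends) I = 4.68·e^(−0.0294·4/12) + 4.49·e^(−0.0294·5/12) = 9.0697
Fair futures F* = (S − I)·e^(rT) = (218.03 − 9.0697)·e^0.019600 = 208.9603 × 1.019793 = 213.0963
Market $216.43 > fair 213.0963: forward overpriced → cash-and-carry (borrow at r, buy the stock and collect the dividends, short the forward).
Profit at T = |F_mkt − F*| = |216.43 − 213.0963| = $3.33 per share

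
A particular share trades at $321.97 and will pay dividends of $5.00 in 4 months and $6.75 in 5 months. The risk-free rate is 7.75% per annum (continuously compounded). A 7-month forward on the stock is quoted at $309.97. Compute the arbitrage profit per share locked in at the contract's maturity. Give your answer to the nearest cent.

$14.95 per share

PV(dividends) I = 5.00·e^(−0.0775·4/12) + 6.75·e^(−0.0775·5/12) = 11.4080
Fair forward F* = (S − I)·e^(rT) = (321.97 − 11.4080)·e^0.045208 = 310.5620 × 1.046245 = 324.9239
Market $309.97 < fair 324.9239: forward underpriced → reverse cash-and-carry (short the stock, invest proceeds at r, pay the dividends, go long the forward).
Profit at T = |F_mkt − F*| = |309.97 − 324.9239| = $14.95 per share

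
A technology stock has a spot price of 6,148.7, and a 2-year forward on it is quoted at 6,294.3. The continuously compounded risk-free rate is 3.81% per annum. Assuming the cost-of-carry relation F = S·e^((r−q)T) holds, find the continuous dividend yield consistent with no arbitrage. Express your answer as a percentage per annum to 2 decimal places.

From F = S·e^((r−q)T): (r − q) = ln(F/S)/T
ln(6294.3/6148.7) = ln(1.023680) = 0.023404
(r − q) = 0.023404 / (2) = 0.011702
q = r − ln(F/S)/T = 0.0381 − 0.011702 = 0.026398
q = 2.64%

2.64%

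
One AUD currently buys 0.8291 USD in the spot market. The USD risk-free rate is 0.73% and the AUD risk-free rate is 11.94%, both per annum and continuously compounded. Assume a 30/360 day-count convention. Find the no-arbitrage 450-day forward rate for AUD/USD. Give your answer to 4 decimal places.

0.7207

F = S·e^((r_USD − r_AUD)T) = 0.8291 · e^((0.0073 − 0.1194) × 450/360)
= 0.8291 · e^-0.140125 = 0.8291 × 0.869250
F = 0.7207 USD per AUD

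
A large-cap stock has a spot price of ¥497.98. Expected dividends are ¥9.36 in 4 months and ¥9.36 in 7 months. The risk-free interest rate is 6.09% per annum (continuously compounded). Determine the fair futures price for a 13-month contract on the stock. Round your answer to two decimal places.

PV(dividends) I = 9.36·e^(−0.0609·4/12) + 9.36·e^(−0.0609·7/12)
I = 9.1719 + 9.0333 = 18.2052
F = (S − I)·e^(rT) = (497.98 − 18.2052) · e^(0.0609·13/12)
= 479.7748 · e^0.065975 = 479.7748 × 1.068200 = ¥512.50

¥512.50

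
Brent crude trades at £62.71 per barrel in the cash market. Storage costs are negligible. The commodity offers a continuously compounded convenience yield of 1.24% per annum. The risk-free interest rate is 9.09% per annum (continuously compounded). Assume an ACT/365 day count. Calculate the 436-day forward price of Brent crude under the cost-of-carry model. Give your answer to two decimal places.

£68.87 per barrel

Net carry = r + u − y = 0.0909 + 0.0000 − 0.0124 = 0.0785
F = S·e^((r+u−y)T) = 62.71 · e^(0.0785 × 436/365) = 62.71 · e^0.093770
= 62.71 × 1.098307 = £68.87 per barrel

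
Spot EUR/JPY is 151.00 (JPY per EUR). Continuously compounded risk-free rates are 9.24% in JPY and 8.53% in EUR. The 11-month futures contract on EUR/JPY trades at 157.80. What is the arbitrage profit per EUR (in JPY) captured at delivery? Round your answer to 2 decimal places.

Fair futures: F* = S·e^(carry·T), with carry = (r_JPY − r_EUR) = 0.0924 − 0.0853 = 0.0071
F* = 151.00 · e^(0.0071 × 11/12) = 151.00 · e^0.006508 = 151.00 × 1.006529 = 151.9859
Market 157.80 > fair 151.9859: forward overpriced → cash-and-carry (buy spot, short the forward).
At maturity, profit = |F_mkt − F*| = |157.80 − 151.9859| = 5.81 per EUR (in JPY)

5.81 per EUR (in JPY)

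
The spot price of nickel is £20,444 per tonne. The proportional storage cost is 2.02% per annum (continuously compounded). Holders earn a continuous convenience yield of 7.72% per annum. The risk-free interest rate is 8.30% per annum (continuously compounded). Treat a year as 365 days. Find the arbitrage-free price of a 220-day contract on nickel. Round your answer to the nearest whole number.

Net carry = r + u − y = 0.0830 + 0.0202 − 0.0772 = 0.0260
F = S·e^((r+u−y)T) = 20444 · e^(0.0260 × 220/365) = 20444 · e^0.015671
= 20444 × 1.015794 = £20,767 per tonne

£20,767 per tonne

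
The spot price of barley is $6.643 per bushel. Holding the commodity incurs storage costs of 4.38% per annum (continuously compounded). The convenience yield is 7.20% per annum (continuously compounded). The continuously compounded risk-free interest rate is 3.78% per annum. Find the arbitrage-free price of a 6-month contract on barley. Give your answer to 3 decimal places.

Net carry = r + u − y = 0.0378 + 0.0438 − 0.0720 = 0.0096
F = S·e^((r+u−y)T) = 6.643 · e^(0.0096 × 6/12) = 6.643 · e^0.004800
= 6.643 × 1.004812 = $6.675 per bushel

$6.675 per bushel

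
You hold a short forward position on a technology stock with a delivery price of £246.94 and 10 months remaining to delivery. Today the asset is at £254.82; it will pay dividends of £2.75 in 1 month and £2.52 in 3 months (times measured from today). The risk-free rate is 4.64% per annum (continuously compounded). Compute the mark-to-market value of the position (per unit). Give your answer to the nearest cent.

-£12.02

PV(remaining dividends) I = 2.75·e^(−0.0464·1/12) + 2.52·e^(−0.0464·3/12) = 5.2303
Current forward F = (S − I)·e^(rT) = (254.82 − 5.2303)·e^(0.0464·10/12) = 249.5897 × 1.039424 = 259.4295
Value (long) = (F − K)·e^(−rT) = (259.4295 − 246.94) × 0.962071 = 12.0158
Short position value = −(long value) = -£12.02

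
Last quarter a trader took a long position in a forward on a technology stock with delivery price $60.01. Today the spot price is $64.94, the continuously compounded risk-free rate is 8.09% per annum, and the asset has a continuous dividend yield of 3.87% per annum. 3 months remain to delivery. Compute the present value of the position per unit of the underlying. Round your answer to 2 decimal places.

Current fair forward for the remaining 3 months: F = S·e^((r − q)·T), (r − q) = 0.0809 − 0.0387 = 0.0422
F = 64.94 · e^(0.0422 × 3/12) = 64.94 × 1.010606 = 65.6288
Value of long forward = (F − K)·e^(−rT) = (65.6288 − 60.01) · e^(−0.0809·3/12)
= 5.6188 × 0.979978 = 5.51

$5.51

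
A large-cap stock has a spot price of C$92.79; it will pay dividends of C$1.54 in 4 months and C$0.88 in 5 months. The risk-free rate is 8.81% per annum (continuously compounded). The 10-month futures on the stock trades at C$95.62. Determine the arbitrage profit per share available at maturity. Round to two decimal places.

C$1.72 per share

PV(dividends) I = 1.54·e^(−0.0881·4/12) + 0.88·e^(−0.0881·5/12) = 2.3437
Fair futures F* = (S − I)·e^(rT) = (92.79 − 2.3437)·e^0.073417 = 90.4463 × 1.076179 = 97.3364
Market C$95.62 < fair 97.3364: forward underpriced → reverse cash-and-carry (short the stock, invest proceeds at r, pay the dividends, go long the forward).
Profit at T = |F_mkt − F*| = |95.62 − 97.3364| = C$1.72 per share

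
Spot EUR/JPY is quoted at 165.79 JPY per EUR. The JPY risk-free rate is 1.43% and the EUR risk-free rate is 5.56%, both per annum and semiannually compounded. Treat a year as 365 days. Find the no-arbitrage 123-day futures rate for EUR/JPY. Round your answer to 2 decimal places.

By covered interest parity, F = S · (1+r_JPY/2)^(2T) / (1+r_EUR/2)^(2T)
= 165.79 × 1.004813 / 1.018653 = 165.79 × 0.986413
F = 163.54 JPY per EUR

163.54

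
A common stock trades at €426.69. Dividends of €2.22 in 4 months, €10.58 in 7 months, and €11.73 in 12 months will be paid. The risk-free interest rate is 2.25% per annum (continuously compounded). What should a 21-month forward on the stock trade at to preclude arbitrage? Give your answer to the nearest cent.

PV(dividends) I = 2.22·e^(−0.0225·4/12) + 10.58·e^(−0.0225·7/12) + 11.73·e^(−0.0225·12/12)
I = 2.2034 + 10.4420 + 11.4690 = 24.1144
F = (S − I)·e^(rT) = (426.69 − 24.1144) · e^(0.0225·21/12)
= 402.5756 · e^0.039375 = 402.5756 × 1.040160 = €418.74

€418.74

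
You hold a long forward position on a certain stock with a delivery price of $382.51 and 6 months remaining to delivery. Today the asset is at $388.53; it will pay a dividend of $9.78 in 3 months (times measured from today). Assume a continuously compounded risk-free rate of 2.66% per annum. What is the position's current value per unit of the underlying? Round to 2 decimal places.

PV(remaining dividends) I = 9.78·e^(−0.0266·3/12) = 9.7152
Current forward F = (S − I)·e^(rT) = (388.53 − 9.7152)·e^(0.0266·6/12) = 378.8148 × 1.013389 = 383.8868
Value (long) = (F − K)·e^(−rT) = (383.8868 − 382.51) × 0.986788 = 1.3586
Value = $1.36

$1.36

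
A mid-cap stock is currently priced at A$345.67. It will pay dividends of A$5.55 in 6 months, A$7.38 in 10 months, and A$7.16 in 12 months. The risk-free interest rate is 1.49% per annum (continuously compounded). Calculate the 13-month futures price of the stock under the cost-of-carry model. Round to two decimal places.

A$331.12

PV(dividends) I = 5.55·e^(−0.0149·6/12) + 7.38·e^(−0.0149·10/12) + 7.16·e^(−0.0149·12/12)
I = 5.5088 + 7.2889 + 7.0541 = 19.8518
F = (S − I)·e^(rT) = (345.67 − 19.8518) · e^(0.0149·13/12)
= 325.8182 · e^0.016142 = 325.8182 × 1.016273 = A$331.12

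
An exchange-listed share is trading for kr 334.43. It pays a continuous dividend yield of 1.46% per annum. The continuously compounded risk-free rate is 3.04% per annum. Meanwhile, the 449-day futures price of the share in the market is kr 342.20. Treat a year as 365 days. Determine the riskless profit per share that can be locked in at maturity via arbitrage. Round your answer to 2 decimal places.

Fair futures: F* = S·e^(carry·T), with carry = (r − q) = 0.0304 − 0.0146 = 0.0158
F* = 334.43 · e^(0.0158 × 449/365) = 334.43 · e^0.019436 = 334.43 × 1.019626 = kr 340.9935
Market kr 342.20 > fair kr 340.9935: forward overpriced → cash-and-carry (buy spot, short the forward).
At maturity, profit = |F_mkt − F*| = |342.20 − 340.9935| = kr 1.21 per share

kr 1.21 per share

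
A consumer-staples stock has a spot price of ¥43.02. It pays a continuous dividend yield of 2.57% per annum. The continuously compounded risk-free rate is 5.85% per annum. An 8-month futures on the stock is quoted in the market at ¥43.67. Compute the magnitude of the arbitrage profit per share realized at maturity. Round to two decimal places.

¥0.30 per share

Fair futures: F* = S·e^(carry·T), with carry = (r − q) = 0.0585 − 0.0257 = 0.0328
F* = 43.02 · e^(0.0328 × 8/12) = 43.02 · e^0.021867 = 43.02 × 1.022108 = ¥43.9711
Market ¥43.67 < fair ¥43.9711: forward underpriced → reverse cash-and-carry (short spot, go long the forward).
At maturity, profit = |F_mkt − F*| = |43.67 − 43.9711| = ¥0.30 per share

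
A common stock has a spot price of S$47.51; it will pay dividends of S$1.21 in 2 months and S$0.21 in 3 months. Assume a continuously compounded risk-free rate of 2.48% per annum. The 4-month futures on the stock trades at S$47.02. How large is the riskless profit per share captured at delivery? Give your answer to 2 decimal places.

PV(dividends) I = 1.21·e^(−0.0248·2/12) + 0.21·e^(−0.0248·3/12) = 1.4137
Fair futures F* = (S − I)·e^(rT) = (47.51 − 1.4137)·e^0.008267 = 46.0963 × 1.008301 = 46.4789
Market S$47.02 > fair 46.4789: forward overpriced → cash-and-carry (borrow at r, buy the stock and collect the dividends, short the forward).
Profit at T = |F_mkt − F*| = |47.02 − 46.4789| = S$0.54 per share

S$0.54 per share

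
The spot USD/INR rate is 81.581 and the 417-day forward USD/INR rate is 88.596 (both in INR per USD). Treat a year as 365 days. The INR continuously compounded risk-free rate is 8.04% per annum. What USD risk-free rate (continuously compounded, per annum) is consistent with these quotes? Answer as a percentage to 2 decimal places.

F = S·e^((r_INR − r_USD)T) ⇒ r_USD = r_INR − ln(F/S)/T
ln(88.596/81.581) = 0.082490; /(417/365) = 0.072203
r_USD = 0.0804 − 0.072203 = 0.008197
r_USD = 0.82%

0.82%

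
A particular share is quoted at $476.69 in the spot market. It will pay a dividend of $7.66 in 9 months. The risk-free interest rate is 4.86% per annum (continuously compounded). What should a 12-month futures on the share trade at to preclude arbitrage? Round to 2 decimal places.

$492.68

PV(dividends) I = 7.66·e^(−0.0486·9/12)
I = 7.3858
F = (S − I)·e^(rT) = (476.69 − 7.3858) · e^(0.0486·12/12)
= 469.3042 · e^0.048600 = 469.3042 × 1.049800 = $492.68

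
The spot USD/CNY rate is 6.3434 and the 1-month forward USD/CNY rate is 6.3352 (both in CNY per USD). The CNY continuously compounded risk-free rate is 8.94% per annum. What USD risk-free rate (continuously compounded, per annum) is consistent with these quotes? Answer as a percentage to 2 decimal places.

F = S·e^((r_CNY − r_USD)T) ⇒ r_USD = r_CNY − ln(F/S)/T
ln(6.3352/6.3434) = -0.001294; /(1/12) = -0.015528
r_USD = 0.0894 + 0.015528 = 0.104928
r_USD = 10.49%

10.49%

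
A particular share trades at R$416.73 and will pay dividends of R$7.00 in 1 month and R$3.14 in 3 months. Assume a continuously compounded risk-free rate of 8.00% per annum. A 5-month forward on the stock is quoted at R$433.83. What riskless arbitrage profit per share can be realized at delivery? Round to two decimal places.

PV(dividends) I = 7.00·e^(−0.0800·1/12) + 3.14·e^(−0.0800·3/12) = 10.0313
Fair forward F* = (S − I)·e^(rT) = (416.73 − 10.0313)·e^0.033333 = 406.6987 × 1.033895 = 420.4838
Market R$433.83 > fair 420.4838: forward overpriced → cash-and-carry (borrow at r, buy the stock and collect the dividends, short the forward).
Profit at T = |F_mkt − F*| = |433.83 − 420.4838| = R$13.35 per share

R$13.35 per share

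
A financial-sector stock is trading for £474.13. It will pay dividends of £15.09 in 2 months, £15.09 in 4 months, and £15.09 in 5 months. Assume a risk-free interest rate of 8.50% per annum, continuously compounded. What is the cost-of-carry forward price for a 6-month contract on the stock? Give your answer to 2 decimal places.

PV(dividends) I = 15.09·e^(−0.0850·2/12) + 15.09·e^(−0.0850·4/12) + 15.09·e^(−0.0850·5/12)
I = 14.8777 + 14.6685 + 14.5649 = 44.1111
F = (S − I)·e^(rT) = (474.13 − 44.1111) · e^(0.0850·6/12)
= 430.0189 · e^0.042500 = 430.0189 × 1.043416 = £448.69

£448.69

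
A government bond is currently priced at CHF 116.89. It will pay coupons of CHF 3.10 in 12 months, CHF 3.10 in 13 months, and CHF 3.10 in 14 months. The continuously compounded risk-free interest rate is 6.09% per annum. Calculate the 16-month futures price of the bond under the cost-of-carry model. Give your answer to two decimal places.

PV(coupons) I = 3.10·e^(−0.0609·12/12) + 3.10·e^(−0.0609·13/12) + 3.10·e^(−0.0609·14/12)
I = 2.9168 + 2.9021 + 2.8874 = 8.7063
F = (S − I)·e^(rT) = (116.89 − 8.7063) · e^(0.0609·16/12)
= 108.1837 · e^0.081200 = 108.1837 × 1.084588 = CHF 117.33

CHF 117.33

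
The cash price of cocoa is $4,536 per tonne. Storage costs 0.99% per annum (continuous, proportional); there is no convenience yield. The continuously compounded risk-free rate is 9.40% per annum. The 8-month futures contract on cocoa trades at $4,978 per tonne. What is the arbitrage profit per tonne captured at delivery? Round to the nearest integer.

Fair futures: F* = S·e^(carry·T), with carry = (r + u) = 0.0940 + 0.0099 = 0.1039
F* = 4536 · e^(0.1039 × 8/12) = 4536 · e^0.069267 = 4536 × 1.071722 = $4861.3310
Market $4978 > fair $4861.3310: forward overpriced → cash-and-carry (buy spot, short the forward).
At maturity, profit = |F_mkt − F*| = |4978 − 4861.3310| = $117 per tonne

$117 per tonne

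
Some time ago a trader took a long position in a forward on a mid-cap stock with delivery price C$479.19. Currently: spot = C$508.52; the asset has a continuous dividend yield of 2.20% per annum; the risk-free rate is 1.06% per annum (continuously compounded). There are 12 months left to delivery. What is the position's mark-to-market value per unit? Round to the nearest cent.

Current fair forward for the remaining 12 months: F = S·e^((r − q)·T), (r − q) = 0.0106 − 0.0220 = -0.0114
F = 508.52 · e^(-0.0114 × 12/12) = 508.52 × 0.988665 = 502.7559
Value of long forward = (F − K)·e^(−rT) = (502.7559 − 479.19) · e^(−0.0106·12/12)
= 23.5659 × 0.989456 = 23.32

C$23.32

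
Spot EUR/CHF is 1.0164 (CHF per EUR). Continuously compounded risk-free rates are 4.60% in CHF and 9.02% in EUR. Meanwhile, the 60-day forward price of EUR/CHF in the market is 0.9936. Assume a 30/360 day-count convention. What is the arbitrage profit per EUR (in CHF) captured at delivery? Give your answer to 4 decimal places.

Fair forward: F* = S·e^(carry·T), with carry = (r_CHF − r_EUR) = 0.0460 − 0.0902 = -0.0442
F* = 1.0164 · e^(-0.0442 × 60/360) = 1.0164 · e^-0.007367 = 1.0164 × 0.992660 = 1.0089
Market 0.9936 < fair 1.0089: forward underpriced → reverse cash-and-carry (short spot, go long the forward).
At maturity, profit = |F_mkt − F*| = |0.9936 − 1.0089| = 0.0153 per EUR (in CHF)

0.0153 per EUR (in CHF)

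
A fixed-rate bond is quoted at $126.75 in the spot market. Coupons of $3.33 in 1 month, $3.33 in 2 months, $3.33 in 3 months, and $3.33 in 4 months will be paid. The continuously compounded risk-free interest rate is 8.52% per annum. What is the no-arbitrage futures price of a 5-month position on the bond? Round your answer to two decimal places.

PV(coupons) I = 3.33·e^(−0.0852·1/12) + 3.33·e^(−0.0852·2/12) + 3.33·e^(−0.0852·3/12) + 3.33·e^(−0.0852·4/12)
I = 3.3064 + 3.2830 + 3.2598 + 3.2368 = 13.0860
F = (S − I)·e^(rT) = (126.75 − 13.0860) · e^(0.0852·5/12)
= 113.6640 · e^0.035500 = 113.6640 × 1.036138 = $117.77

$117.77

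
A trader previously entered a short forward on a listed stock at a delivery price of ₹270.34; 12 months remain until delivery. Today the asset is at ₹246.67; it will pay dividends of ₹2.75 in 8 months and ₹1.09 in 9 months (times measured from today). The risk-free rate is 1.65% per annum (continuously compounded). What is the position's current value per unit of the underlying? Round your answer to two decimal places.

₹23.04

PV(remaining dividends) I = 2.75·e^(−0.0165·8/12) + 1.09·e^(−0.0165·9/12) = 3.7965
Current forward F = (S − I)·e^(rT) = (246.67 − 3.7965)·e^(0.0165·12/12) = 242.8735 × 1.016637 = 246.9142
Value (long) = (F − K)·e^(−rT) = (246.9142 − 270.34) × 0.983635 = -23.0424
Short position value = −(long value) = ₹23.04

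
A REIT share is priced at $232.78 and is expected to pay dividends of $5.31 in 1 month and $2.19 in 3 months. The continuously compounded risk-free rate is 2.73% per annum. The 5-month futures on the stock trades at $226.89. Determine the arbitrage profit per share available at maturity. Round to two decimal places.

PV(dividends) I = 5.31·e^(−0.0273·1/12) + 2.19·e^(−0.0273·3/12) = 7.4730
Fair futures F* = (S − I)·e^(rT) = (232.78 − 7.4730)·e^0.011375 = 225.3070 × 1.011440 = 227.8845
Market $226.89 < fair 227.8845: forward underpriced → reverse cash-and-carry (short the stock, invest proceeds at r, pay the dividends, go long the forward).
Profit at T = |F_mkt − F*| = |226.89 − 227.8845| = $0.99 per share

$0.99 per share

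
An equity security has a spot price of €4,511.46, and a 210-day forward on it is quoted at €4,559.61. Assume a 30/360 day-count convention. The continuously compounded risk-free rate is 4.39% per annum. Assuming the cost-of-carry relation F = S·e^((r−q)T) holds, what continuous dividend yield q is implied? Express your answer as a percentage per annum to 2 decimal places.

From F = S·e^((r−q)T): (r − q) = ln(F/S)/T
ln(4559.61/4511.46) = ln(1.010673) = 0.010616
(r − q) = 0.010616 / (210/360) = 0.018199
q = r − ln(F/S)/T = 0.0439 − 0.018199 = 0.025701
q = 2.57%

2.57%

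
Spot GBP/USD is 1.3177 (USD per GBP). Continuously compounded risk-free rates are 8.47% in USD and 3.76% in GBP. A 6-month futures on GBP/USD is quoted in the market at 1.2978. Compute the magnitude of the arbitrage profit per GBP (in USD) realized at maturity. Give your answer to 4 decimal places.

0.0513 per GBP (in USD)

Fair futures: F* = S·e^(carry·T), with carry = (r_USD − r_GBP) = 0.0847 − 0.0376 = 0.0471
F* = 1.3177 · e^(0.0471 × 6/12) = 1.3177 · e^0.023550 = 1.3177 × 1.023829 = 1.3491
Market 1.2978 < fair 1.3491: forward underpriced → reverse cash-and-carry (short spot, go long the forward).
At maturity, profit = |F_mkt − F*| = |1.2978 − 1.3491| = 0.0513 per GBP (in USD)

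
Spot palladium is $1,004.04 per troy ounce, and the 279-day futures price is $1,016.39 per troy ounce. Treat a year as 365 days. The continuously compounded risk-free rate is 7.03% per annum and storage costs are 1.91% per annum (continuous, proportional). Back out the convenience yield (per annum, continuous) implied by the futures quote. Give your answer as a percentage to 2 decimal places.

7.34%

F = S·e^((r+u−y)T) ⇒ (r+u−y) = ln(F/S)/T
ln(1016.39/1004.04) = 0.012225; /T ⇒ 0.015993
y = r + u − ln(F/S)/T = 0.0703 + 0.0191 − 0.015993 = 0.073407
y = 7.34%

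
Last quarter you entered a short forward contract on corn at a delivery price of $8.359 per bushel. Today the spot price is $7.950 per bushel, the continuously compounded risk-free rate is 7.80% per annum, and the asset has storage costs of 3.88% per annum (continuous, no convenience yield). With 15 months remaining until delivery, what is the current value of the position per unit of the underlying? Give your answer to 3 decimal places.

Current fair forward for the remaining 15 months: F = S·e^((r + u)·T), (r + u) = 0.0780 + 0.0388 = 0.1168
F = 7.950 · e^(0.1168 × 15/12) = 7.950 × 1.157196 = 9.1997
Value of long forward = (F − K)·e^(−rT) = (9.1997 − 8.359) · e^(−0.0780·15/12)
= 0.8407 × 0.907102 = 0.763
Short position value = −(long value) = -$0.763

-$0.763 per bushel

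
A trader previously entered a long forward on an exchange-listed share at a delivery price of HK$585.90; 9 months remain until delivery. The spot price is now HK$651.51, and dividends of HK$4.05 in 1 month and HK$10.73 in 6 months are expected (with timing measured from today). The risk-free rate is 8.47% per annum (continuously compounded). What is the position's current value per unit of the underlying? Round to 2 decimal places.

HK$87.37

PV(remaining dividends) I = 4.05·e^(−0.0847·1/12) + 10.73·e^(−0.0847·6/12) = 14.3066
Current forward F = (S − I)·e^(rT) = (651.51 − 14.3066)·e^(0.0847·9/12) = 637.2034 × 1.065586 = 678.9950
Value (long) = (F − K)·e^(−rT) = (678.9950 − 585.90) × 0.938451 = 87.3651
Value = HK$87.37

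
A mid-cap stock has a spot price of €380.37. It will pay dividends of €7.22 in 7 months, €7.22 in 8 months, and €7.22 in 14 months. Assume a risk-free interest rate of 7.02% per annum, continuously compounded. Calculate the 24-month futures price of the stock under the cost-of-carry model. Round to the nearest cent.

PV(dividends) I = 7.22·e^(−0.0702·7/12) + 7.22·e^(−0.0702·8/12) + 7.22·e^(−0.0702·14/12)
I = 6.9303 + 6.8899 + 6.6522 = 20.4724
F = (S − I)·e^(rT) = (380.37 − 20.4724) · e^(0.0702·24/12)
= 359.8976 · e^0.140400 = 359.8976 × 1.150734 = €414.15

€414.15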